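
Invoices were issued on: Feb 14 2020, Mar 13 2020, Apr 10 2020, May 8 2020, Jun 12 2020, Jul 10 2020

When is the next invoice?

Gaps: 28, 28, 28, 35, 28 days — a mix of 28 and 35. Every date is a Friday.
Each is the 2nd Friday of its month.
2nd Friday of August 2020: Aug 14 2020.

Aug 14 2020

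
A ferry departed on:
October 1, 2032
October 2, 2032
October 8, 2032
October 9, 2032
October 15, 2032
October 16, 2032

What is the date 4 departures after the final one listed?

The gap pattern 1, 6, 1, 6, 1 repeats every 2 events.
These are the Fridays and Saturdays of each week.
Next Friday: October 22, 2032.
Next Saturday: October 23, 2032.
Next Friday: October 29, 2032.
The following Saturday is October 30, 2032.

October 30, 2032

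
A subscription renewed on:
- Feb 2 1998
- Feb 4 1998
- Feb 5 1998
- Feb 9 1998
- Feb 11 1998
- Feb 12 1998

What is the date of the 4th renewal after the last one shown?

Feb 23 1998

The gap pattern 2, 1, 4, 2, 1 repeats every 3 events.
These are the Mondays, Wednesdays and Thursdays of each week.
Next Monday: Feb 16 1998.
Next Wednesday: Feb 18 1998.
Next Thursday: Feb 19 1998.
The following Monday is Feb 23 1998.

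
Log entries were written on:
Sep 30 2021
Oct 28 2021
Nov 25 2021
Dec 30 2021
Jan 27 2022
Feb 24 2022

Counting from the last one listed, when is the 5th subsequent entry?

These are Thursdays with 28, 28, 35, 28, 28-day gaps.
Each is the final Thursday of its month — Sep 30 2021 is past the 28th, so '4th Thursday' doesn't fit.
March 2022 ends with Thursday Mar 31 2022.
Last Thursday of April 2022: Apr 28 2022.
Last Thursday of May 2022: May 26 2022.
June 2022 ends with Thursday Jun 30 2022.
Last Thursday of July 2022: Jul 28 2022.

Jul 28 2022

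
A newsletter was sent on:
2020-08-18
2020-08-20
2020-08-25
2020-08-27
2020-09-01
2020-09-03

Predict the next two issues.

Gaps: 2, 5, 2, 5, 2 days — not constant, but cyclic with period 2.
The events fall on every Tuesday and Thursday.
The following Tuesday is 2020-09-08.
Next Thursday: 2020-09-10.

2020-09-08, 2020-09-10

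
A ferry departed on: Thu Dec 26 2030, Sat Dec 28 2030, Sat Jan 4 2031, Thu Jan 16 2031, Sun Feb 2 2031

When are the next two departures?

Mon Feb 24 2031, Sun Mar 23 2031

Intervals are 2, 7, 12, 17 days — an arithmetic progression with common difference 5.
Next gap: 22 days. Sun Feb 2 2031 + 22 days = Mon Feb 24 2031.
Next gap: 27 days. Mon Feb 24 2031 + 27 days = Sun Mar 23 2031.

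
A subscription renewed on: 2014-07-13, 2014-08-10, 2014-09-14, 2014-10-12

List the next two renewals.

2014-11-09, 2014-12-14

These are Sundays at 28- or 35-day spacing (28, 35, 28).
The pattern: 2nd Sunday of the month.
November 2014 — 2nd Sunday is 2014-11-09.
December 2014 — 2nd Sunday is 2014-12-14.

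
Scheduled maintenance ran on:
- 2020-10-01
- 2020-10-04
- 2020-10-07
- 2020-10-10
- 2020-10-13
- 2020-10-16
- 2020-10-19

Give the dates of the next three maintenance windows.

2020-10-22, 2020-10-25, 2020-10-28

Every event comes 3 days after the last (3, 3, 3, 3, 3, 3).
2020-10-19 + 3 days = 2020-10-22.
2020-10-22 + 3 days = 2020-10-25.
2020-10-25 + 3 days = 2020-10-28.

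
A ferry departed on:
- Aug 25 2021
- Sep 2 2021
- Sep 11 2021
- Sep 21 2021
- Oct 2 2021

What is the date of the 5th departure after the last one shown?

Dec 11 2021

Intervals are 8, 9, 10, 11 days — an arithmetic progression with common difference 1.
Next gap: 12 days. Oct 2 2021 + 12 days = Oct 14 2021.
Next gap: 13 days. Oct 14 2021 + 13 days = Oct 27 2021.
Next gap: 14 days. Oct 27 2021 + 14 days = Nov 10 2021.
Next gap: 15 days. Nov 10 2021 + 15 days = Nov 25 2021.
Next gap: 16 days. Nov 25 2021 + 16 days = Dec 11 2021.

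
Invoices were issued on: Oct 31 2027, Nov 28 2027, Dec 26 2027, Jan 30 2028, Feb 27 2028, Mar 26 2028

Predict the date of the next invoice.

Apr 30 2028

These are Sundays with 28, 28, 35, 28, 28-day gaps.
Each is the final Sunday of its month — Oct 31 2027 is past the 28th, so '4th Sunday' doesn't fit.
April 2028 ends with Sunday Apr 30 2028.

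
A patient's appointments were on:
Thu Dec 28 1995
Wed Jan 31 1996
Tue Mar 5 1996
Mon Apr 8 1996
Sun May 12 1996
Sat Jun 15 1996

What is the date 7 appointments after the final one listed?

Gaps between consecutive events: 34, 34, 34, 34, 34 days — a constant 34-day interval.
Sat Jun 15 1996 + 34 days = Fri Jul 19 1996.
Fri Jul 19 1996 + 34 days = Thu Aug 22 1996.
Thu Aug 22 1996 + 34 days = Wed Sep 25 1996.
Wed Sep 25 1996 + 34 days = Tue Oct 29 1996.
Tue Oct 29 1996 + 34 days = Mon Dec 2 1996.
Mon Dec 2 1996 + 34 days = Sun Jan 5 1997.
Sun Jan 5 1997 + 34 days = Sat Feb 8 1997.

Sat Feb 8 1997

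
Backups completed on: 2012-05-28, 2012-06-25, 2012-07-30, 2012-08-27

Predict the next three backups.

2012-09-24, 2012-10-29, 2012-11-26

Every date is a Monday; gaps 28, 35, 28 days.
Each is the last Monday of its month (at least one falls on the 29th or later, ruling out '4th Monday').
Last Monday of September 2012: 2012-09-24.
Last Monday of October 2012: 2012-10-29.
Last Monday of November 2012: 2012-11-26.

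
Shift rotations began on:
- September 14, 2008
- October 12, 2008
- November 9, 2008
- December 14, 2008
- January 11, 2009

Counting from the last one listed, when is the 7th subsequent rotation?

All dates are Sundays, 28, 28, 35, 28 days apart.
Specifically, the 2nd Sunday of each month.
February 2009 — 2nd Sunday is February 8, 2009.
March 2009 — 2nd Sunday is March 8, 2009.
2nd Sunday of April 2009: April 12, 2009.
May 2009 — 2nd Sunday is May 10, 2009.
June 2009 — 2nd Sunday is June 14, 2009.
2nd Sunday of July 2009: July 12, 2009.
2nd Sunday of August 2009: August 9, 2009.

August 9, 2009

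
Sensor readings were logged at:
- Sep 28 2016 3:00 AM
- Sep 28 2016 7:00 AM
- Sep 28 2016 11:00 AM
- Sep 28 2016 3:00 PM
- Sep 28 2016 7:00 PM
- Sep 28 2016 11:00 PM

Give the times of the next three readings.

Sep 29 2016 3:00 AM, Sep 29 2016 7:00 AM, Sep 29 2016 11:00 AM

Spacing: 4, 4, 4, 4, 4 h — constant 4 h.
Sep 28 2016 11:00 PM + 4 h = Sep 29 2016 3:00 AM.
Sep 29 2016 3:00 AM + 4 h = Sep 29 2016 7:00 AM.
Sep 29 2016 7:00 AM + 4 h = Sep 29 2016 11:00 AM.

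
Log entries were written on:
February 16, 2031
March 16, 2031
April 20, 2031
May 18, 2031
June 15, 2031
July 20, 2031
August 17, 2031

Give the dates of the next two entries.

Gaps: 28, 35, 28, 28, 35, 28 days — a mix of 28 and 35. Every date is a Sunday.
Each is the 3rd Sunday of its month.
3rd Sunday of September 2031: September 21, 2031.
3rd Sunday of October 2031: October 19, 2031.

September 21, 2031; October 19, 2031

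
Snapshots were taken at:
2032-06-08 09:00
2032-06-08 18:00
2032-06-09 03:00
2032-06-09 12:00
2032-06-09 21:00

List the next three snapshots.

2032-06-10 06:00, 2032-06-10 15:00, 2032-06-11 00:00

The interval is a steady 9 hours (9, 9, 9, 9).
2032-06-09 21:00 + 9 h = 2032-06-10 06:00.
2032-06-10 06:00 + 9 h = 2032-06-10 15:00.
2032-06-10 15:00 + 9 h = 2032-06-11 00:00.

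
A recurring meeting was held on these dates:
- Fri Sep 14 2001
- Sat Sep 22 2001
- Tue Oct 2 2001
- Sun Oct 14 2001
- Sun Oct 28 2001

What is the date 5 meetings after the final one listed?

Tue Feb 5 2002

Gaps: 8, 10, 12, 14 days — each gap is 2 larger than the previous one.
Next gap: 16 days. Sun Oct 28 2001 + 16 days = Tue Nov 13 2001.
Next gap: 18 days. Tue Nov 13 2001 + 18 days = Sat Dec 1 2001.
Next gap: 20 days. Sat Dec 1 2001 + 20 days = Fri Dec 21 2001.
Next gap: 22 days. Fri Dec 21 2001 + 22 days = Sat Jan 12 2002.
Next gap: 24 days. Sat Jan 12 2002 + 24 days = Tue Feb 5 2002.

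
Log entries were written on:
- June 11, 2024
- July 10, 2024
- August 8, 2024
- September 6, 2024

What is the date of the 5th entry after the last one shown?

Gaps between consecutive events: 29, 29, 29 days — a constant 29-day interval.
September 6, 2024 + 29 days = October 5, 2024.
October 5, 2024 + 29 days = November 3, 2024.
November 3, 2024 + 29 days = December 2, 2024.
December 2, 2024 + 29 days = December 31, 2024.
December 31, 2024 + 29 days = January 29, 2025.

January 29, 2025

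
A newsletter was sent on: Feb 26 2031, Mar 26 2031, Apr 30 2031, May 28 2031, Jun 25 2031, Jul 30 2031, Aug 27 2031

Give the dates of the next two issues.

Sep 24 2031, Oct 29 2031

All Wednesdays; the gaps (28, 35, 28, 28, 35, 28) vary with month length.
This is the last Wednesday of each month.
September 2031 ends with Wednesday Sep 24 2031.
Last Wednesday of October 2031: Oct 29 2031.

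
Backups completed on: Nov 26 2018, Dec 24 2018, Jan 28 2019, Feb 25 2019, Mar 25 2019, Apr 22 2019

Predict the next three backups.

All dates are Mondays, 28, 35, 28, 28, 28 days apart.
Specifically, the 4th Monday of each month.
May 2019 — 4th Monday is May 27 2019.
4th Monday of June 2019: Jun 24 2019.
July 2019 — 4th Monday is Jul 22 2019.

May 27 2019, Jun 24 2019, Jul 22 2019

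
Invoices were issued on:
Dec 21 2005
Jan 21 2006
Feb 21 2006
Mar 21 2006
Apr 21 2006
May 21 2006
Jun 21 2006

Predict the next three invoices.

Jul 21 2006, Aug 21 2006, Sep 21 2006

Each date is the 21st; the gaps (31, 31, 28, 31, 30, 31) track the month lengths.
The rule is the 21st of each month.
Next: July 2006 → Jul 21 2006.
Next: August 2006 → Aug 21 2006.
Next: September 2006 → Sep 21 2006.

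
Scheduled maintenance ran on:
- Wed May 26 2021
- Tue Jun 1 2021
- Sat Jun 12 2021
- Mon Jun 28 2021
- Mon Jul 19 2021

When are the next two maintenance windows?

Sat Aug 14 2021, Tue Sep 14 2021

The spacing grows by 5 each time: 6, 11, 16, 21 days.
Next gap: 26 days. Mon Jul 19 2021 + 26 days = Sat Aug 14 2021.
Next gap: 31 days. Sat Aug 14 2021 + 31 days = Tue Sep 14 2021.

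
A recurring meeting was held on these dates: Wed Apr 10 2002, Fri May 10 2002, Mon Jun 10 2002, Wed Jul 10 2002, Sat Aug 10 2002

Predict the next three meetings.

Tue Sep 10 2002, Thu Oct 10 2002, Sun Nov 10 2002

The day-of-month is always 10 (30, 31, 30, 31 days between events).
So this recurs on the 10th of each month.
September 2002: Tue Sep 10 2002.
October 2002: Thu Oct 10 2002.
Next: November 2002 → Sun Nov 10 2002.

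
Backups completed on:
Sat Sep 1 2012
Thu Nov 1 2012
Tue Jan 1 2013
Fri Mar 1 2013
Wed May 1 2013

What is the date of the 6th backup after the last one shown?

Thu May 1 2014

The day-of-month is always 1 (61, 61, 59, 61 days between events).
So this recurs on the 1st of every 2 months.
Next: July 2013 → Mon Jul 1 2013.
Next: September 2013 → Sun Sep 1 2013.
November 2013: Fri Nov 1 2013.
January 2014: Wed Jan 1 2014.
Next: March 2014 → Sat Mar 1 2014.
May 2014: Thu May 1 2014.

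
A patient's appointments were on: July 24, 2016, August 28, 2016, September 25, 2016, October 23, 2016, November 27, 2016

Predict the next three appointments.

These are Sundays at 28- or 35-day spacing (35, 28, 28, 35).
The pattern: 4th Sunday of the month.
4th Sunday of December 2016: December 25, 2016.
4th Sunday of January 2017: January 22, 2017.
4th Sunday of February 2017: February 26, 2017.

December 25, 2016; January 22, 2017; February 26, 2017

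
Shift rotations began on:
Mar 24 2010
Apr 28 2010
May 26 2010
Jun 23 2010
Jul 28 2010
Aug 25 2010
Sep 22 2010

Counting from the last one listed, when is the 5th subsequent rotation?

These are Wednesdays at 28- or 35-day spacing (35, 28, 28, 35, 28, 28).
The pattern: 4th Wednesday of the month.
4th Wednesday of October 2010: Oct 27 2010.
November 2010 — 4th Wednesday is Nov 24 2010.
4th Wednesday of December 2010: Dec 22 2010.
January 2011 — 4th Wednesday is Jan 26 2011.
February 2011 — 4th Wednesday is Feb 23 2011.

Feb 23 2011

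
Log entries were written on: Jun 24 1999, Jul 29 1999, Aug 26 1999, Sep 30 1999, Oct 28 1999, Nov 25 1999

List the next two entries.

Dec 30 1999, Jan 27 2000

Every date is a Thursday; gaps 35, 28, 35, 28, 28 days.
Each is the last Thursday of its month (at least one falls on the 29th or later, ruling out '4th Thursday').
December 1999 ends with Thursday Dec 30 1999.
January 2000 ends with Thursday Jan 27 2000.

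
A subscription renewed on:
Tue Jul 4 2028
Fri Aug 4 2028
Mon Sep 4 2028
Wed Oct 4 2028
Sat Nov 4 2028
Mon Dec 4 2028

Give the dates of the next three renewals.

Thu Jan 4 2029, Sun Feb 4 2029, Sun Mar 4 2029

The day-of-month is always 4 (31, 31, 30, 31, 30 days between events).
So this recurs on the 4th of each month.
Next: January 2029 → Thu Jan 4 2029.
Next: February 2029 → Sun Feb 4 2029.
Next: March 2029 → Sun Mar 4 2029.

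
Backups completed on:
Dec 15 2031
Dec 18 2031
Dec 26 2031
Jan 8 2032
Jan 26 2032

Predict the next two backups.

Feb 18 2032, Mar 17 2032

Intervals are 3, 8, 13, 18 days — an arithmetic progression with common difference 5.
Next gap: 23 days. Jan 26 2032 + 23 days = Feb 18 2032.
Next gap: 28 days. Feb 18 2032 + 28 days = Mar 17 2032.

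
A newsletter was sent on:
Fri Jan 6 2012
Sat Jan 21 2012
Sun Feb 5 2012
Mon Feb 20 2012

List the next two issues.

Tue Mar 6 2012, Wed Mar 21 2012

Every event comes 15 days after the last (15, 15, 15).
Mon Feb 20 2012 + 15 days = Tue Mar 6 2012.
Tue Mar 6 2012 + 15 days = Wed Mar 21 2012.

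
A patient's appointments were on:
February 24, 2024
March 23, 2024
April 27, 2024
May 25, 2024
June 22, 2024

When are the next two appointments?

July 27, 2024; August 24, 2024

All dates are Saturdays, 28, 35, 28, 28 days apart.
Specifically, the 4th Saturday of each month.
4th Saturday of July 2024: July 27, 2024.
4th Saturday of August 2024: August 24, 2024.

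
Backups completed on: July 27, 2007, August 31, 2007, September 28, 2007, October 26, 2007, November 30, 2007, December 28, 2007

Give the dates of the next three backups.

January 25, 2008; February 29, 2008; March 28, 2008

All Fridays; the gaps (35, 28, 28, 35, 28) vary with month length.
This is the last Friday of each month.
January 2008 ends with Friday January 25, 2008.
Last Friday of February 2008: February 29, 2008.
Last Friday of March 2008: March 28, 2008.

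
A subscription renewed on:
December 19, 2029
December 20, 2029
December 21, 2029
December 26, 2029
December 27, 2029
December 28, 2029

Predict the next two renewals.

The gap pattern 1, 1, 5, 1, 1 repeats every 3 events.
These are the Wednesdays, Thursdays and Fridays of each week.
The following Wednesday is January 2, 2030.
The following Thursday is January 3, 2030.

January 2, 2030; January 3, 2030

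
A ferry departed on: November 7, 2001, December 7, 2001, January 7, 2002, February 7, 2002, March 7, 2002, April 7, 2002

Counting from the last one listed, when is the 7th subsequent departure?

The day-of-month is always 7 (30, 31, 31, 28, 31 days between events).
So this recurs on the 7th of each month.
May 2002: May 7, 2002.
Next: June 2002 → June 7, 2002.
Next: July 2002 → July 7, 2002.
August 2002: August 7, 2002.
Next: September 2002 → September 7, 2002.
Next: October 2002 → October 7, 2002.
Next: November 2002 → November 7, 2002.

November 7, 2002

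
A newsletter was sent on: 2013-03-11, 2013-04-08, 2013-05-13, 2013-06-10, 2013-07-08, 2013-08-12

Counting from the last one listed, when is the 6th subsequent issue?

2014-02-10

Gaps: 28, 35, 28, 28, 35 days — a mix of 28 and 35. Every date is a Monday.
Each is the 2nd Monday of its month.
2nd Monday of September 2013: 2013-09-09.
October 2013 — 2nd Monday is 2013-10-14.
November 2013 — 2nd Monday is 2013-11-11.
2nd Monday of December 2013: 2013-12-09.
January 2014 — 2nd Monday is 2014-01-13.
2nd Monday of February 2014: 2014-02-10.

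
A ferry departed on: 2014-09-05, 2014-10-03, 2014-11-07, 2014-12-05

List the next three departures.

2015-01-02, 2015-02-06, 2015-03-06

Gaps: 28, 35, 28 days — a mix of 28 and 35. Every date is a Friday.
Each is the 1st Friday of its month.
January 2015 — 1st Friday is 2015-01-02.
1st Friday of February 2015: 2015-02-06.
March 2015 — 1st Friday is 2015-03-06.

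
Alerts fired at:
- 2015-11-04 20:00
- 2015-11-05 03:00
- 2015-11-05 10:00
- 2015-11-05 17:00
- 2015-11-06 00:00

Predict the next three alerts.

2015-11-06 07:00, 2015-11-06 14:00, 2015-11-06 21:00

Spacing: 7, 7, 7, 7 h — constant 7 h.
2015-11-06 00:00 + 7 h = 2015-11-06 07:00.
2015-11-06 07:00 + 7 h = 2015-11-06 14:00.
2015-11-06 14:00 + 7 h = 2015-11-06 21:00.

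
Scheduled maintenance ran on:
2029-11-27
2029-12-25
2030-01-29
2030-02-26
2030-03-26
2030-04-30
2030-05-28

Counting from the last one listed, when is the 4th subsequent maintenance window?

2030-09-24

All Tuesdays; the gaps (28, 35, 28, 28, 35, 28) vary with month length.
This is the last Tuesday of each month.
June 2030 ends with Tuesday 2030-06-25.
Last Tuesday of July 2030: 2030-07-30.
Last Tuesday of August 2030: 2030-08-27.
September 2030 ends with Tuesday 2030-09-24.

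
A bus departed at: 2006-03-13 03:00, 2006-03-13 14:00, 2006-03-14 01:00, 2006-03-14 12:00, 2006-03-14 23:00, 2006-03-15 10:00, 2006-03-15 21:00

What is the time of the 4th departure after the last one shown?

Spacing: 11, 11, 11, 11, 11, 11 h — constant 11 h.
2006-03-15 21:00 + 11 h = 2006-03-16 08:00.
2006-03-16 08:00 + 11 h = 2006-03-16 19:00.
2006-03-16 19:00 + 11 h = 2006-03-17 06:00.
2006-03-17 06:00 + 11 h = 2006-03-17 17:00.

2006-03-17 17:00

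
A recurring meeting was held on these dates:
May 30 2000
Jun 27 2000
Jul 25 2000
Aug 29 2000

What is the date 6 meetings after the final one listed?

Feb 27 2001

Every date is a Tuesday; gaps 28, 28, 35 days.
Each is the last Tuesday of its month (at least one falls on the 29th or later, ruling out '4th Tuesday').
September 2000 ends with Tuesday Sep 26 2000.
October 2000 ends with Tuesday Oct 31 2000.
Last Tuesday of November 2000: Nov 28 2000.
December 2000 ends with Tuesday Dec 26 2000.
Last Tuesday of January 2001: Jan 30 2001.
Last Tuesday of February 2001: Feb 27 2001.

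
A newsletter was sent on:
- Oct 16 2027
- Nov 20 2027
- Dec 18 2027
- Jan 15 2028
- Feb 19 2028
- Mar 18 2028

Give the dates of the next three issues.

Gaps: 35, 28, 28, 35, 28 days — a mix of 28 and 35. Every date is a Saturday.
Each is the 3rd Saturday of its month.
April 2028 — 3rd Saturday is Apr 15 2028.
May 2028 — 3rd Saturday is May 20 2028.
June 2028 — 3rd Saturday is Jun 17 2028.

Apr 15 2028, May 20 2028, Jun 17 2028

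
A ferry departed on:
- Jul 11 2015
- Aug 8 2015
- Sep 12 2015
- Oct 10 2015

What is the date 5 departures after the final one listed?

Gaps: 28, 35, 28 days — a mix of 28 and 35. Every date is a Saturday.
Each is the 2nd Saturday of its month.
November 2015 — 2nd Saturday is Nov 14 2015.
2nd Saturday of December 2015: Dec 12 2015.
January 2016 — 2nd Saturday is Jan 9 2016.
2nd Saturday of February 2016: Feb 13 2016.
March 2016 — 2nd Saturday is Mar 12 2016.

Mar 12 2016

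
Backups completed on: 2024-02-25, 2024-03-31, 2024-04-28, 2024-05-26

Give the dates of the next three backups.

2024-06-30, 2024-07-28, 2024-08-25

These are Sundays with 35, 28, 28-day gaps.
Each is the final Sunday of its month — 2024-03-31 is past the 28th, so '4th Sunday' doesn't fit.
Last Sunday of June 2024: 2024-06-30.
Last Sunday of July 2024: 2024-07-28.
Last Sunday of August 2024: 2024-08-25.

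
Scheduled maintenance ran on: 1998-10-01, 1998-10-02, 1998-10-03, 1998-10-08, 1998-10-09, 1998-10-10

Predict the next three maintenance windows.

1998-10-15, 1998-10-16, 1998-10-17

Gaps: 1, 1, 5, 1, 1 days — not constant, but cyclic with period 3.
The events fall on every Thursday, Friday and Saturday.
The following Thursday is 1998-10-15.
The following Friday is 1998-10-16.
Next Saturday: 1998-10-17.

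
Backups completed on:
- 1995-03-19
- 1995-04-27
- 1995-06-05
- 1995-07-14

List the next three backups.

1995-08-22, 1995-09-30, 1995-11-08

The spacing is 39, 39, 39 days — always 39 days.
1995-07-14 + 39 days = 1995-08-22.
1995-08-22 + 39 days = 1995-09-30.
1995-09-30 + 39 days = 1995-11-08.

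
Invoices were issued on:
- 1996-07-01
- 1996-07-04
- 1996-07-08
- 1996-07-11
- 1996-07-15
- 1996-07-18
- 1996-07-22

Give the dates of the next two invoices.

1996-07-25, 1996-07-29

The gap pattern 3, 4, 3, 4, 3, 4 repeats every 2 events.
These are the Mondays and Thursdays of each week.
Next Thursday: 1996-07-25.
The following Monday is 1996-07-29.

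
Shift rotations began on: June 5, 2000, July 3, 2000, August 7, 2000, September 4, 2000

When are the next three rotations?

October 2, 2000; November 6, 2000; December 4, 2000

All dates are Mondays, 28, 35, 28 days apart.
Specifically, the 1st Monday of each month.
October 2000 — 1st Monday is October 2, 2000.
1st Monday of November 2000: November 6, 2000.
1st Monday of December 2000: December 4, 2000.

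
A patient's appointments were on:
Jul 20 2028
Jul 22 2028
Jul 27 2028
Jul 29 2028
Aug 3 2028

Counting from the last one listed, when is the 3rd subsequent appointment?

Aug 12 2028

Gaps: 2, 5, 2, 5 days — not constant, but cyclic with period 2.
The events fall on every Thursday and Saturday.
The following Saturday is Aug 5 2028.
The following Thursday is Aug 10 2028.
Next Saturday: Aug 12 2028.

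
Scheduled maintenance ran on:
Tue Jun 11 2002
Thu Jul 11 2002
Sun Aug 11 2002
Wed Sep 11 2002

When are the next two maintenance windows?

Fri Oct 11 2002, Mon Nov 11 2002

Gaps: 30, 31, 31 days — not constant. Every event is on the 11th of the month.
Pattern: the 11th of each month.
October 2002: Fri Oct 11 2002.
November 2002: Mon Nov 11 2002.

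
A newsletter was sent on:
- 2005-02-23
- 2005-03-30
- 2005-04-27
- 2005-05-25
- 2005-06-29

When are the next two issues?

2005-07-27, 2005-08-31

These are Wednesdays with 35, 28, 28, 35-day gaps.
Each is the final Wednesday of its month — 2005-03-30 is past the 28th, so '4th Wednesday' doesn't fit.
Last Wednesday of July 2005: 2005-07-27.
Last Wednesday of August 2005: 2005-08-31.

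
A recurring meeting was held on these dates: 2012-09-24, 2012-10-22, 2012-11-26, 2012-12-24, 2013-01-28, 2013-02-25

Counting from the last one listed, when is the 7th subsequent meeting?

All dates are Mondays, 28, 35, 28, 35, 28 days apart.
Specifically, the 4th Monday of each month.
4th Monday of March 2013: 2013-03-25.
April 2013 — 4th Monday is 2013-04-22.
May 2013 — 4th Monday is 2013-05-27.
4th Monday of June 2013: 2013-06-24.
July 2013 — 4th Monday is 2013-07-22.
August 2013 — 4th Monday is 2013-08-26.
4th Monday of September 2013: 2013-09-23.

2013-09-23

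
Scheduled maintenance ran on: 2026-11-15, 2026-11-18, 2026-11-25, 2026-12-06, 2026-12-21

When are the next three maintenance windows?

Intervals are 3, 7, 11, 15 days — an arithmetic progression with common difference 4.
Next gap: 19 days. 2026-12-21 + 19 days = 2027-01-09.
Next gap: 23 days. 2027-01-09 + 23 days = 2027-02-01.
Next gap: 27 days. 2027-02-01 + 27 days = 2027-02-28.

2027-01-09, 2027-02-01, 2027-02-28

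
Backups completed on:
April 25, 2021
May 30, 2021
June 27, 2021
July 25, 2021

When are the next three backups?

August 29, 2021; September 26, 2021; October 31, 2021

Every date is a Sunday; gaps 35, 28, 28 days.
Each is the last Sunday of its month (at least one falls on the 29th or later, ruling out '4th Sunday').
Last Sunday of August 2021: August 29, 2021.
September 2021 ends with Sunday September 26, 2021.
Last Sunday of October 2021: October 31, 2021.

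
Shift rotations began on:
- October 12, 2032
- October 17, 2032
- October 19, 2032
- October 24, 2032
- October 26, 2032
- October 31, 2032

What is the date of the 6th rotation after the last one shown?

November 21, 2032

Gaps: 5, 2, 5, 2, 5 days — not constant, but cyclic with period 2.
The events fall on every Tuesday and Sunday.
Next Tuesday: November 2, 2032.
The following Sunday is November 7, 2032.
The following Tuesday is November 9, 2032.
The following Sunday is November 14, 2032.
Next Tuesday: November 16, 2032.
Next Sunday: November 21, 2032.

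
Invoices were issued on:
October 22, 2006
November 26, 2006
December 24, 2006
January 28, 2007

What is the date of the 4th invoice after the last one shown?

May 27, 2007

All dates are Sundays, 35, 28, 35 days apart.
Specifically, the 4th Sunday of each month.
4th Sunday of February 2007: February 25, 2007.
4th Sunday of March 2007: March 25, 2007.
April 2007 — 4th Sunday is April 22, 2007.
4th Sunday of May 2007: May 27, 2007.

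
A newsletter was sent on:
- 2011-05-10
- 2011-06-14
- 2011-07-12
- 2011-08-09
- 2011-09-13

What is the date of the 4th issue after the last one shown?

Gaps: 35, 28, 28, 35 days — a mix of 28 and 35. Every date is a Tuesday.
Each is the 2nd Tuesday of its month.
October 2011 — 2nd Tuesday is 2011-10-11.
November 2011 — 2nd Tuesday is 2011-11-08.
2nd Tuesday of December 2011: 2011-12-13.
2nd Tuesday of January 2012: 2012-01-10.

2012-01-10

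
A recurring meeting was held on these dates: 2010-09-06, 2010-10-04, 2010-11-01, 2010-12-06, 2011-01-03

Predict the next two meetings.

2011-02-07, 2011-03-07

These are Mondays at 28- or 35-day spacing (28, 28, 35, 28).
The pattern: 1st Monday of the month.
February 2011 — 1st Monday is 2011-02-07.
1st Monday of March 2011: 2011-03-07.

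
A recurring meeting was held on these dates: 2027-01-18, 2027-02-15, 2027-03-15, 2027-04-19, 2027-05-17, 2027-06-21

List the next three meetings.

Gaps: 28, 28, 35, 28, 35 days — a mix of 28 and 35. Every date is a Monday.
Each is the 3rd Monday of its month.
July 2027 — 3rd Monday is 2027-07-19.
3rd Monday of August 2027: 2027-08-16.
3rd Monday of September 2027: 2027-09-20.

2027-07-19, 2027-08-16, 2027-09-20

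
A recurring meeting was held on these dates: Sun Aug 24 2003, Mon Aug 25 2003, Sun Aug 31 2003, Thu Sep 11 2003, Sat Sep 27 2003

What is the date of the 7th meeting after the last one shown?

Sat Jun 5 2004

The spacing grows by 5 each time: 1, 6, 11, 16 days.
Next gap: 21 days. Sat Sep 27 2003 + 21 days = Sat Oct 18 2003.
Next gap: 26 days. Sat Oct 18 2003 + 26 days = Thu Nov 13 2003.
Next gap: 31 days. Thu Nov 13 2003 + 31 days = Sun Dec 14 2003.
Next gap: 36 days. Sun Dec 14 2003 + 36 days = Mon Jan 19 2004.
Next gap: 41 days. Mon Jan 19 2004 + 41 days = Sun Feb 29 2004.
Next gap: 46 days. Sun Feb 29 2004 + 46 days = Thu Apr 15 2004.
Next gap: 51 days. Thu Apr 15 2004 + 51 days = Sat Jun 5 2004.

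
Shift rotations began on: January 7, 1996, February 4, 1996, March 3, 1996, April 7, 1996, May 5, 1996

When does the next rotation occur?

June 2, 1996

Gaps: 28, 28, 35, 28 days — a mix of 28 and 35. Every date is a Sunday.
Each is the 1st Sunday of its month.
1st Sunday of June 1996: June 2, 1996.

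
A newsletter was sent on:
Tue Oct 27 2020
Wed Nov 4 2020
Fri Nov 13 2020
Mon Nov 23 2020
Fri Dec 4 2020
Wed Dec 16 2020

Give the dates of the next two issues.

Tue Dec 29 2020, Tue Jan 12 2021

Gaps: 8, 9, 10, 11, 12 days — each gap is 1 larger than the previous one.
Next gap: 13 days. Wed Dec 16 2020 + 13 days = Tue Dec 29 2020.
Next gap: 14 days. Tue Dec 29 2020 + 14 days = Tue Jan 12 2021.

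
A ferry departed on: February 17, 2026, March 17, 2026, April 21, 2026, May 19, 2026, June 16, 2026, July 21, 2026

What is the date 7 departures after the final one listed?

February 16, 2027

Gaps: 28, 35, 28, 28, 35 days — a mix of 28 and 35. Every date is a Tuesday.
Each is the 3rd Tuesday of its month.
3rd Tuesday of August 2026: August 18, 2026.
September 2026 — 3rd Tuesday is September 15, 2026.
October 2026 — 3rd Tuesday is October 20, 2026.
3rd Tuesday of November 2026: November 17, 2026.
3rd Tuesday of December 2026: December 15, 2026.
3rd Tuesday of January 2027: January 19, 2027.
3rd Tuesday of February 2027: February 16, 2027.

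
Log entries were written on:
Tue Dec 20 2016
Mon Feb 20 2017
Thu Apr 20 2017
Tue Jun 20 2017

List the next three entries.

Each date is the 20th; the gaps (62, 59, 61) track the month lengths.
The rule is the 20th of every 2 months.
Next: August 2017 → Sun Aug 20 2017.
October 2017: Fri Oct 20 2017.
Next: December 2017 → Wed Dec 20 2017.

Sun Aug 20 2017, Fri Oct 20 2017, Wed Dec 20 2017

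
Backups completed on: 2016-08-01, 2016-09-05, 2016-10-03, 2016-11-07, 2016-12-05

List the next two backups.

These are Mondays at 28- or 35-day spacing (35, 28, 35, 28).
The pattern: 1st Monday of the month.
1st Monday of January 2017: 2017-01-02.
1st Monday of February 2017: 2017-02-06.

2017-01-02, 2017-02-06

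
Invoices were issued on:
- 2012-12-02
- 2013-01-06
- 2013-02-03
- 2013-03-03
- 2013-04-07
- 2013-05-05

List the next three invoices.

These are Sundays at 28- or 35-day spacing (35, 28, 28, 35, 28).
The pattern: 1st Sunday of the month.
1st Sunday of June 2013: 2013-06-02.
July 2013 — 1st Sunday is 2013-07-07.
August 2013 — 1st Sunday is 2013-08-04.

2013-06-02, 2013-07-07, 2013-08-04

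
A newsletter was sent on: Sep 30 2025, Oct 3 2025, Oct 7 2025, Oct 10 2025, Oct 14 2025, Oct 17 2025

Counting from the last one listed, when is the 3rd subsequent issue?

Oct 28 2025

Every event lands on a Tuesday or Friday (gaps cycle 3, 4, 3, 4, 3).
So the schedule is: every Tuesday and Friday.
The following Tuesday is Oct 21 2025.
Next Friday: Oct 24 2025.
Next Tuesday: Oct 28 2025.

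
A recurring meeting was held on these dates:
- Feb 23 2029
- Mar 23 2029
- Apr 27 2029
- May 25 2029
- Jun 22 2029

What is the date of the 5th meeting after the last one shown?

Gaps: 28, 35, 28, 28 days — a mix of 28 and 35. Every date is a Friday.
Each is the 4th Friday of its month.
4th Friday of July 2029: Jul 27 2029.
4th Friday of August 2029: Aug 24 2029.
September 2029 — 4th Friday is Sep 28 2029.
October 2029 — 4th Friday is Oct 26 2029.
4th Friday of November 2029: Nov 23 2029.

Nov 23 2029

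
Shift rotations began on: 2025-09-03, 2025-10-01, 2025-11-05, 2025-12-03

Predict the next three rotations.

2026-01-07, 2026-02-04, 2026-03-04

Gaps: 28, 35, 28 days — a mix of 28 and 35. Every date is a Wednesday.
Each is the 1st Wednesday of its month.
1st Wednesday of January 2026: 2026-01-07.
February 2026 — 1st Wednesday is 2026-02-04.
March 2026 — 1st Wednesday is 2026-03-04.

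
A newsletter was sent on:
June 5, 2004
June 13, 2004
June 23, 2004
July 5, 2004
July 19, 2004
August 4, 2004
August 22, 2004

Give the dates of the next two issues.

September 11, 2004; October 3, 2004

Gaps: 8, 10, 12, 14, 16, 18 days — each gap is 2 larger than the previous one.
Next gap: 20 days. August 22, 2004 + 20 days = September 11, 2004.
Next gap: 22 days. September 11, 2004 + 22 days = October 3, 2004.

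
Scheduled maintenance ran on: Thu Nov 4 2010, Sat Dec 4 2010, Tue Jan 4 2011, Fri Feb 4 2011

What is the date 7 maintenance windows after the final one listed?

Gaps: 30, 31, 31 days — not constant. Every event is on the 4th of the month.
Pattern: the 4th of each month.
March 2011: Fri Mar 4 2011.
Next: April 2011 → Mon Apr 4 2011.
May 2011: Wed May 4 2011.
Next: June 2011 → Sat Jun 4 2011.
Next: July 2011 → Mon Jul 4 2011.
Next: August 2011 → Thu Aug 4 2011.
Next: September 2011 → Sun Sep 4 2011.

Sun Sep 4 2011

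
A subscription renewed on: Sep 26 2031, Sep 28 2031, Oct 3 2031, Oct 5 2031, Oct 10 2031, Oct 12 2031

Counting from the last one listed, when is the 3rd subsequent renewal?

Gaps: 2, 5, 2, 5, 2 days — not constant, but cyclic with period 2.
The events fall on every Friday and Sunday.
Next Friday: Oct 17 2031.
Next Sunday: Oct 19 2031.
The following Friday is Oct 24 2031.

Oct 24 2031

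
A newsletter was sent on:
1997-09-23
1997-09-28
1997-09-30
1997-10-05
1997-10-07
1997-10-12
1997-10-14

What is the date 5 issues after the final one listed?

1997-11-02

Gaps: 5, 2, 5, 2, 5, 2 days — not constant, but cyclic with period 2.
The events fall on every Tuesday and Sunday.
The following Sunday is 1997-10-19.
Next Tuesday: 1997-10-21.
Next Sunday: 1997-10-26.
The following Tuesday is 1997-10-28.
The following Sunday is 1997-11-02.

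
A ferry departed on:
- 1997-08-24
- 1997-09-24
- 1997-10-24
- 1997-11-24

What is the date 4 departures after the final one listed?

1998-03-24

The day-of-month is always 24 (31, 30, 31 days between events).
So this recurs on the 24th of each month.
Next: December 1997 → 1997-12-24.
Next: January 1998 → 1998-01-24.
Next: February 1998 → 1998-02-24.
Next: March 1998 → 1998-03-24.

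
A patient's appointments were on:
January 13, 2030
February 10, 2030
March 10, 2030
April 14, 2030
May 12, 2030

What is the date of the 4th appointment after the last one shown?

September 8, 2030

Gaps: 28, 28, 35, 28 days — a mix of 28 and 35. Every date is a Sunday.
Each is the 2nd Sunday of its month.
June 2030 — 2nd Sunday is June 9, 2030.
2nd Sunday of July 2030: July 14, 2030.
2nd Sunday of August 2030: August 11, 2030.
September 2030 — 2nd Sunday is September 8, 2030.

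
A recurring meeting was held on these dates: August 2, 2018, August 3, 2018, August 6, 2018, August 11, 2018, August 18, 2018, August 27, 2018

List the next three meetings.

September 7, 2018; September 20, 2018; October 5, 2018

The spacing grows by 2 each time: 1, 3, 5, 7, 9 days.
Next gap: 11 days. August 27, 2018 + 11 days = September 7, 2018.
Next gap: 13 days. September 7, 2018 + 13 days = September 20, 2018.
Next gap: 15 days. September 20, 2018 + 15 days = October 5, 2018.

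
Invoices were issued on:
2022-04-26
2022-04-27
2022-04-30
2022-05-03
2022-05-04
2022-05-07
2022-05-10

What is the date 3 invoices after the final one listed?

2022-05-17

Gaps: 1, 3, 3, 1, 3, 3 days — not constant, but cyclic with period 3.
The events fall on every Tuesday, Wednesday and Saturday.
The following Wednesday is 2022-05-11.
The following Saturday is 2022-05-14.
The following Tuesday is 2022-05-17.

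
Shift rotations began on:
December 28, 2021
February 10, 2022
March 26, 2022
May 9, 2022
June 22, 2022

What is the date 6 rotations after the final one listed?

March 13, 2023

Gaps between consecutive events: 44, 44, 44, 44 days — a constant 44-day interval.
June 22, 2022 + 44 days = August 5, 2022.
August 5, 2022 + 44 days = September 18, 2022.
September 18, 2022 + 44 days = November 1, 2022.
November 1, 2022 + 44 days = December 15, 2022.
December 15, 2022 + 44 days = January 28, 2023.
January 28, 2023 + 44 days = March 13, 2023.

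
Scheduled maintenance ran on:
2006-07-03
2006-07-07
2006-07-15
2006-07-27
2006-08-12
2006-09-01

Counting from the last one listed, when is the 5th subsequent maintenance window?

2007-02-08

Intervals are 4, 8, 12, 16, 20 days — an arithmetic progression with common difference 4.
Next gap: 24 days. 2006-09-01 + 24 days = 2006-09-25.
Next gap: 28 days. 2006-09-25 + 28 days = 2006-10-23.
Next gap: 32 days. 2006-10-23 + 32 days = 2006-11-24.
Next gap: 36 days. 2006-11-24 + 36 days = 2006-12-30.
Next gap: 40 days. 2006-12-30 + 40 days = 2007-02-08.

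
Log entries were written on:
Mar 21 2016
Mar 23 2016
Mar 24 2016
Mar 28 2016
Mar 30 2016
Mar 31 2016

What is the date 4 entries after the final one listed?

Apr 11 2016

Gaps: 2, 1, 4, 2, 1 days — not constant, but cyclic with period 3.
The events fall on every Monday, Wednesday and Thursday.
The following Monday is Apr 4 2016.
The following Wednesday is Apr 6 2016.
The following Thursday is Apr 7 2016.
Next Monday: Apr 11 2016.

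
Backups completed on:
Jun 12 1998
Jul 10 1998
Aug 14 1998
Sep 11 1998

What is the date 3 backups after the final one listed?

All dates are Fridays, 28, 35, 28 days apart.
Specifically, the 2nd Friday of each month.
October 1998 — 2nd Friday is Oct 9 1998.
November 1998 — 2nd Friday is Nov 13 1998.
2nd Friday of December 1998: Dec 11 1998.

Dec 11 1998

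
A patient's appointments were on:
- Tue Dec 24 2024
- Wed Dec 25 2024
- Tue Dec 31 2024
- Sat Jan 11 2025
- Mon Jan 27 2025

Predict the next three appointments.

Gaps: 1, 6, 11, 16 days — each gap is 5 larger than the previous one.
Next gap: 21 days. Mon Jan 27 2025 + 21 days = Mon Feb 17 2025.
Next gap: 26 days. Mon Feb 17 2025 + 26 days = Sat Mar 15 2025.
Next gap: 31 days. Sat Mar 15 2025 + 31 days = Tue Apr 15 2025.

Mon Feb 17 2025, Sat Mar 15 2025, Tue Apr 15 2025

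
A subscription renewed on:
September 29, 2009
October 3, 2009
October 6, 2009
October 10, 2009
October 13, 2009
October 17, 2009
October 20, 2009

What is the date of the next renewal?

Every event lands on a Tuesday or Saturday (gaps cycle 4, 3, 4, 3, 4, 3).
So the schedule is: every Tuesday and Saturday.
Next Saturday: October 24, 2009.

October 24, 2009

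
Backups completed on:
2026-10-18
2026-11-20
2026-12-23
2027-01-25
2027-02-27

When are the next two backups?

Every event comes 33 days after the last (33, 33, 33, 33).
2027-02-27 + 33 days = 2027-04-01.
2027-04-01 + 33 days = 2027-05-04.

2027-04-01, 2027-05-04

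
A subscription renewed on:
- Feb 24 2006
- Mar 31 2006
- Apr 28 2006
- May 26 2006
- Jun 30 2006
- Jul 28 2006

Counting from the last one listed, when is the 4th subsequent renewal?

Nov 24 2006

Every date is a Friday; gaps 35, 28, 28, 35, 28 days.
Each is the last Friday of its month (at least one falls on the 29th or later, ruling out '4th Friday').
August 2006 ends with Friday Aug 25 2006.
September 2006 ends with Friday Sep 29 2006.
October 2006 ends with Friday Oct 27 2006.
Last Friday of November 2006: Nov 24 2006.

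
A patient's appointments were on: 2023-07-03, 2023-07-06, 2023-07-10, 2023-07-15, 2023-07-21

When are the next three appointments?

2023-07-28, 2023-08-05, 2023-08-14

The spacing grows by 1 each time: 3, 4, 5, 6 days.
Next gap: 7 days. 2023-07-21 + 7 days = 2023-07-28.
Next gap: 8 days. 2023-07-28 + 8 days = 2023-08-05.
Next gap: 9 days. 2023-08-05 + 9 days = 2023-08-14.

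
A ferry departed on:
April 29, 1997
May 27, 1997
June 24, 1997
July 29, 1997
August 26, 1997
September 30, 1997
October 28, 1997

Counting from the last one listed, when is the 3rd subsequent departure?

January 27, 1998

All Tuesdays; the gaps (28, 28, 35, 28, 35, 28) vary with month length.
This is the last Tuesday of each month.
Last Tuesday of November 1997: November 25, 1997.
Last Tuesday of December 1997: December 30, 1997.
January 1998 ends with Tuesday January 27, 1998.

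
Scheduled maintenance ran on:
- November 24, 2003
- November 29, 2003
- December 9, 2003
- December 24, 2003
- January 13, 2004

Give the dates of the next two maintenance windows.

Intervals are 5, 10, 15, 20 days — an arithmetic progression with common difference 5.
Next gap: 25 days. January 13, 2004 + 25 days = February 7, 2004.
Next gap: 30 days. February 7, 2004 + 30 days = March 8, 2004.

February 7, 2004; March 8, 2004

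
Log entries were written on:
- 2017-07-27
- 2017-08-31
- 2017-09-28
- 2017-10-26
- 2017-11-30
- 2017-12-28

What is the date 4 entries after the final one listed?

2018-04-26

All Thursdays; the gaps (35, 28, 28, 35, 28) vary with month length.
This is the last Thursday of each month.
January 2018 ends with Thursday 2018-01-25.
Last Thursday of February 2018: 2018-02-22.
Last Thursday of March 2018: 2018-03-29.
April 2018 ends with Thursday 2018-04-26.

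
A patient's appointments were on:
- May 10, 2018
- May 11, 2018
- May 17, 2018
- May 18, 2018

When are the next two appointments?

May 24, 2018; May 25, 2018

Every event lands on a Thursday or Friday (gaps cycle 1, 6, 1).
So the schedule is: every Thursday and Friday.
The following Thursday is May 24, 2018.
The following Friday is May 25, 2018.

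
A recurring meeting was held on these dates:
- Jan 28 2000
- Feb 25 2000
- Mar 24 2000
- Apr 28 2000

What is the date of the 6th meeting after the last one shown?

Oct 27 2000

Gaps: 28, 28, 35 days — a mix of 28 and 35. Every date is a Friday.
Each is the 4th Friday of its month.
May 2000 — 4th Friday is May 26 2000.
June 2000 — 4th Friday is Jun 23 2000.
July 2000 — 4th Friday is Jul 28 2000.
4th Friday of August 2000: Aug 25 2000.
September 2000 — 4th Friday is Sep 22 2000.
October 2000 — 4th Friday is Oct 27 2000.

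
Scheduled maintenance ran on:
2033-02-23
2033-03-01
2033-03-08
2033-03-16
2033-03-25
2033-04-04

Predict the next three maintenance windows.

The spacing grows by 1 each time: 6, 7, 8, 9, 10 days.
Next gap: 11 days. 2033-04-04 + 11 days = 2033-04-15.
Next gap: 12 days. 2033-04-15 + 12 days = 2033-04-27.
Next gap: 13 days. 2033-04-27 + 13 days = 2033-05-10.

2033-04-15, 2033-04-27, 2033-05-10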